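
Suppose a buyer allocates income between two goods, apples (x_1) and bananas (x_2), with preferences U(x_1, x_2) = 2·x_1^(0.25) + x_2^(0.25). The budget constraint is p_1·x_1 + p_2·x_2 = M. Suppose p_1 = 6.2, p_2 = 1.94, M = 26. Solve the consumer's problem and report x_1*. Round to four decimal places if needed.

With the ratio pinned down, the budget gives x_1* = M/(p_1 + p_2·(x_2/x_1)) and x_2* = (x_2/x_1)·x_1*.
Numerically x_2/x_1 = 1.868157, so x_1* = 26/(6.2 + 1.94·1.868157) = 2.6465.

x_1* = 2.6465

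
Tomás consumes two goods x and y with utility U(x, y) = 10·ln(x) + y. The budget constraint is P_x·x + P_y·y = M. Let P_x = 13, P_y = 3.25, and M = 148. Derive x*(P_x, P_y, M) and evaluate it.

x* = 2.5

MU_x = 10/x, MU_y = 1. Tangency: 10/x = P_x/P_y.
So x*(P_x,P_y) = 10·P_y/P_x, independent of income; and y* = (M − 10·P_y)/P_y.
At the given prices: x* = 10·3.25/13 = 2.5.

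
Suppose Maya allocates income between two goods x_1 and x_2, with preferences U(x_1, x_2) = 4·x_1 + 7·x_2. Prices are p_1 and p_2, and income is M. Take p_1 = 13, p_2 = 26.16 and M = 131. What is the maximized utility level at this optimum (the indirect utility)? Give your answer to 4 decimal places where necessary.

Linear utility — the consumer picks whichever good has higher MU/price: 4/13 = 0.3077 vs 7/26.16 = 0.2676.
x_1 gives more utility per dollar, so spend all income on x_1: x_1* = M/p_1, x_2* = 0.
Numerically: x_1* = 10.0769, x_2* = 0.
Utility at the optimum: U(10.0769, 0) = 40.3077.

V = 40.3077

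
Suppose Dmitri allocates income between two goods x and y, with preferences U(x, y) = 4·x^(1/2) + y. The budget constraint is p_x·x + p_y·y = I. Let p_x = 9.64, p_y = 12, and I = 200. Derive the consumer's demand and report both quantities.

x* = 6.1982, y* = 11.6874

Utility is quasi-linear in y; the FOC for x is 2/√x = p_x/p_y.
Solve: √x = 2·p_y/p_x, so x*(p_x,p_y) = (2·p_y/p_x)², and y* = (I − p_x·x*)/p_y.
Plugging in: x* = (2·12/9.64)² = 6.1982, y* = 11.6874.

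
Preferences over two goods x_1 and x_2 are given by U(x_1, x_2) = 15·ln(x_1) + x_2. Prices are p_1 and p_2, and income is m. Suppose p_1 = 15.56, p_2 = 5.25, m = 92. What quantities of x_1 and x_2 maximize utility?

x_1* = 5.0611, x_2* = 2.5238

Set MRS = p_1/p_2: (15/x_1)/1 = p_1/p_2.
So x_1*(p_1,p_2) = 15·p_2/p_1, independent of income; and x_2* = (m − 15·p_2)/p_2.
At the given prices: x_1* = 15·5.25/15.56 = 5.0611, and x_2* = 2.5238.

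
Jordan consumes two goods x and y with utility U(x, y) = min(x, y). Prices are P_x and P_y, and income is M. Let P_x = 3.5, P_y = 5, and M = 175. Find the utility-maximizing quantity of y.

With perfect complements, no substitution: consume in ratio x:y = 1:1.
Budget: P_x·x + P_y·x = M, so (P_x + P_y)·x = M.
Demand: x*(P_x,P_y,M) = M/(P_x + P_y), y* = M/(P_x + P_y).
Here 3.5 + 5 = 8.5, giving y* = 20.5882.

y* = 20.5882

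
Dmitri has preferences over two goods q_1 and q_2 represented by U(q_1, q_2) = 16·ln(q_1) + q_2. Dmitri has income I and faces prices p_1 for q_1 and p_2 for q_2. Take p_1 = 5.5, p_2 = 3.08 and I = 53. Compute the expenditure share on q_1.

Set MRS = p_1/p_2: (16/q_1)/1 = p_1/p_2.
So q_1*(p_1,p_2) = 16·p_2/p_1, independent of income; and q_2* = (I − 16·p_2)/p_2.
At the given prices: q_1* = 16·3.08/5.5 = 8.96, and q_2* = 1.2078.
Expenditure on q_1: 5.5·8.96 = 49.28; share = 0.9298.

share on q_1 = 0.9298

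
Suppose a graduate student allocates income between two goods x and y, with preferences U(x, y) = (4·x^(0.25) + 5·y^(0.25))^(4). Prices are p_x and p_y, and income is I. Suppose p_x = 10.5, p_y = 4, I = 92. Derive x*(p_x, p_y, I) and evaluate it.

x* = 3.0663

Substitute y = (y/x)·x into the budget: x* = I/(p_x + p_y·(y/x)).
Numerically y/x = 4.875873, so x* = 92/(10.5 + 4·4.875873) = 3.0663.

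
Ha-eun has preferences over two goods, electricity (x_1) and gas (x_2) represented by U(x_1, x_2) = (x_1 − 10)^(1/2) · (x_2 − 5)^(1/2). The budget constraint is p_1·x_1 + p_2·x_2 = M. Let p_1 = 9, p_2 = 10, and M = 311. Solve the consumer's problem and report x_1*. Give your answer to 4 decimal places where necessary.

x_1* = 19.5

MRS = (x_2−5)/(x_1−10). Tangency with p_1/p_2 gives x_2−5 = (p_1/p_2)·(x_1−10).
After buying the subsistence bundle (10, 5), a share 0.5 of the remaining income goes to x_1: x_1* = 10 + 0.5·(M − 10p_1 − 5p_2)/p_1.
Discretionary income = 311 − 10·9 − 5·10 = 171; x_1* = 10 + 0.5·171/9 = 19.5.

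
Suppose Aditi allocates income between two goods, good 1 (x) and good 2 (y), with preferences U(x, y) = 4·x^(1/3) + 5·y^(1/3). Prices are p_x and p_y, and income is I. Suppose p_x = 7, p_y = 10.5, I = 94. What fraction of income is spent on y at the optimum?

share on y = 0.5329

MRS = MU_x/MU_y = (4/5)·(y/x)^(2/3). Set equal to p_x/p_y.
Solve for the ratio: y/x = [(5/4)·p_x/p_y]^(1.5).
With the ratio pinned down, the budget gives x* = I/(p_x + p_y·(y/x)) and y* = (y/x)·x*.
Numerically y/x = 0.760726, so x* = 94/(7 + 10.5·0.760726) = 6.2718 and y* = 0.760726·6.2718 = 4.7712.
Expenditure on y: 10.5·4.7712 = 50.0971; share = 0.5329.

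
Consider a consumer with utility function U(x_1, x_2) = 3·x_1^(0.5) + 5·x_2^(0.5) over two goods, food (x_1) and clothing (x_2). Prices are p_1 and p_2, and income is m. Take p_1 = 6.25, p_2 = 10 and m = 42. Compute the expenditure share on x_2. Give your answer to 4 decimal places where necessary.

MU_x_1 ∝ 3·x_1^(-0.5), MU_x_2 ∝ 5·x_2^(-0.5), so MRS = (3/5)·(x_2/x_1)^(0.5) = p_1/p_2.
Solve for the ratio: x_2/x_1 = [(5/3)·p_1/p_2]^(2).
Substitute x_2 = (x_2/x_1)·x_1 into the budget: x_1* = m/(p_1 + p_2·(x_2/x_1)).
Numerically x_2/x_1 = 1.085069, so x_1* = 42/(6.25 + 10·1.085069) = 2.456 and x_2* = 1.085069·2.456 = 2.665.
Expenditure on x_2: 10·2.665 = 26.6497; share = 0.6345.

share on x_2 = 0.6345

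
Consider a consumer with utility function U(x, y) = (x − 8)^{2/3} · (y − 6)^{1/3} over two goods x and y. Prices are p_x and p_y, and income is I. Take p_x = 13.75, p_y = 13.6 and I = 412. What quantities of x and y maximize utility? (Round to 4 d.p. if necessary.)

This is Cobb-Douglas in (x−8, y−6): tangency gives 2/3·p_y·(y−6) = 1/3·p_x·(x−8).
Substituting into the budget: x* = 8 + 2/3·(I − 8·p_x − 6·p_y)/p_x, and y* = 6 + 1/3·(…)/p_y.
Discretionary income = 412 − 8·13.75 − 6·13.6 = 220.4; x* = 8 + 2/3·220.4/13.75 = 18.6861; y* = 6 + 1/3·220.4/13.6 = 11.402.

x* = 18.6861, y* = 11.402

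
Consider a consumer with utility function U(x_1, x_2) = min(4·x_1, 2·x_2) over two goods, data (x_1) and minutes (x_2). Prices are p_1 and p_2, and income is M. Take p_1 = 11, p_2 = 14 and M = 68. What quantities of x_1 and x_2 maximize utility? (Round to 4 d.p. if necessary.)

Leontief preferences: the optimum is at the kink where x_1/2 = x_2/4, i.e. x_2 = 2·x_1.
Budget: p_1·x_1 + p_2·2·x_1 = M, so (2·p_1 + 4·p_2)·x_1 = 2·M.
Demand: x_1*(p_1,p_2,M) = 2·M/(2·p_1 + 4·p_2), x_2* = 4·M/(2·p_1 + 4·p_2).
Here 2·11 + 4·14 = 78, giving x_1* = 1.7436 and x_2* = 3.4872.

x_1* = 1.7436, x_2* = 3.4872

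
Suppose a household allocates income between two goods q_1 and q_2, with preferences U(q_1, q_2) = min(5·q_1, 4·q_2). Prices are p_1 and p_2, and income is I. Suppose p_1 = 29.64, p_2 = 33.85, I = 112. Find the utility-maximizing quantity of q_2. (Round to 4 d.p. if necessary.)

Demand: q_1*(p_1,p_2,I) = 4·I/(4·p_1 + 5·p_2), q_2* = 5·I/(4·p_1 + 5·p_2).
Here 4·29.64 + 5·33.85 = 287.81, giving q_2* = 1.9457.

q_2* = 1.9457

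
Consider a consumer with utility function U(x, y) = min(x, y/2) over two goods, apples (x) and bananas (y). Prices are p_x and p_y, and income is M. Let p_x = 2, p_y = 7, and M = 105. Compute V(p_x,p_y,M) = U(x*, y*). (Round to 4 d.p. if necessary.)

With perfect complements, no substitution: consume in ratio x:y = 1:2.
Budget: p_x·x + p_y·2·x = M, so (p_x + 2·p_y)·x = M.
Demand: x*(p_x,p_y,M) = M/(p_x + 2·p_y), y* = 2·M/(p_x + 2·p_y).
Here 2 + 2·7 = 16, giving x* = 6.5625 and y* = 13.125.
Utility at the optimum: U(6.5625, 13.125) = 6.5625.

V = 6.5625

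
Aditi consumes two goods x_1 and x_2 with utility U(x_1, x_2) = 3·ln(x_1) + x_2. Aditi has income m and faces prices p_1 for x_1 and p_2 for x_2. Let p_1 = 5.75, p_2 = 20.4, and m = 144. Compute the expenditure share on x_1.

Set MRS = p_1/p_2: (3/x_1)/1 = p_1/p_2.
So x_1*(p_1,p_2) = 3·p_2/p_1, independent of income; and x_2* = (m − 3·p_2)/p_2.
At the given prices: x_1* = 3·20.4/5.75 = 10.6435, and x_2* = 4.0588.
Expenditure on x_1: 5.75·10.6435 = 61.2; share = 0.425.

share on x_1 = 0.425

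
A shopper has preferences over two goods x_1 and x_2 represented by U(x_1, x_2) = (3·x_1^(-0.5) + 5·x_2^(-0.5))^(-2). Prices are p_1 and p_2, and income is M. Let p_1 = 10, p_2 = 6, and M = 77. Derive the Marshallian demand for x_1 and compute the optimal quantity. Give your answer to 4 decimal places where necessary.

MRS = MU_x_1/MU_x_2 = (3/5)·(x_2/x_1)^(1.5). Set equal to p_1/p_2.
Hence x_2/x_1 = ((5/3)·p_1/p_2)^(1/(1.5)), i.e. raised to the 2/3 power.
Substitute x_2 = (x_2/x_1)·x_1 into the budget: x_1* = M/(p_1 + p_2·(x_2/x_1)).
Numerically x_2/x_1 = 1.976052, so x_1* = 77/(10 + 6·1.976052) = 3.523.

x_1* = 3.523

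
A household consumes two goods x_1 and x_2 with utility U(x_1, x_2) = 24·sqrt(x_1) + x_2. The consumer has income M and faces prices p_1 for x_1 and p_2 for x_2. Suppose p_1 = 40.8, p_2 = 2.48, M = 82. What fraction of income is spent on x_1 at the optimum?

share on x_1 = 0.2647

Set MRS = p_1/p_2: 12·x_1^(−1/2) = p_1/p_2.
Solve: √x_1 = 12·p_2/p_1, so x_1*(p_1,p_2) = (12·p_2/p_1)², and x_2* = (M − p_1·x_1*)/p_2.
Plugging in: x_1* = (12·2.48/40.8)² = 0.532, x_2* = 24.3116.
Expenditure on x_1: 40.8·0.532 = 21.7073; share = 0.2647.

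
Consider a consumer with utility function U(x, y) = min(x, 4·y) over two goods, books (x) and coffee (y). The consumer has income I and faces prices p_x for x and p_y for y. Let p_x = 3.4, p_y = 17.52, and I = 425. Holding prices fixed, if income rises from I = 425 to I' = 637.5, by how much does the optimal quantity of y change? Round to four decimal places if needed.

With perfect complements, no substitution: consume in ratio x:y = 4:1.
Budget: p_x·x + p_y·(1/4)·x = I, so (4·p_x + p_y)·x = 4·I.
Demand: x*(p_x,p_y,I) = 4·I/(4·p_x + p_y), y* = I/(4·p_x + p_y).
Here 4·3.4 + 17.52 = 31.12, giving y* = 13.6568.
At I' = 637.5: y* = 20.4852. Change: 20.4852 − 13.6568 = 6.8284.

Δy* = 6.8284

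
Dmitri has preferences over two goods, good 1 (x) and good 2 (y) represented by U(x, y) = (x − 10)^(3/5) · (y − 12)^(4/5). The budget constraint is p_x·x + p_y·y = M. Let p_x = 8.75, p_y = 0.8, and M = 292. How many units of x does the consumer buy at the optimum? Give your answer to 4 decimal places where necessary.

x* = 19.5461

This is Cobb-Douglas in (x−10, y−12): tangency gives 0.6·p_y·(y−12) = 0.8·p_x·(x−10).
After buying the subsistence bundle (10, 12), a share 3/7 of the remaining income goes to x: x* = 10 + 3/7·(M − 10p_x − 12p_y)/p_x.
Discretionary income = 292 − 10·8.75 − 12·0.8 = 194.9; x* = 10 + 3/7·194.9/8.75 = 19.5461.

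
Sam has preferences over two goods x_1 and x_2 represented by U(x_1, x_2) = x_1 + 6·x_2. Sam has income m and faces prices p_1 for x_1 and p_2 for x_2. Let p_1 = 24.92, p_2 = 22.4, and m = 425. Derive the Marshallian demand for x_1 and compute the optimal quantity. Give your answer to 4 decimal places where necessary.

Linear utility — the consumer picks whichever good has higher MU/price: 1/24.92 = 0.0401 vs 6/22.4 = 0.2679.
x_2 gives more utility per dollar, so spend all income on x_2: x_2* = m/p_2, x_1* = 0.
Numerically: x_1* = 0, x_2* = 18.9732.

x_1* = 0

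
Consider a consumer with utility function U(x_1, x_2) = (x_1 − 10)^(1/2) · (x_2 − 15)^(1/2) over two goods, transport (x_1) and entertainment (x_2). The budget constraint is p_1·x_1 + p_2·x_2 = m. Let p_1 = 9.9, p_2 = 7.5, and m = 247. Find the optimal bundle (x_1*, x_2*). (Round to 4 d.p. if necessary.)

x_1* = 11.7929, x_2* = 17.3667

Let x_1' = x_1−10, x_2' = x_2−15. MRS = x_2'/x_1' = p_1/p_2.
Substituting into the budget: x_1* = 10 + 0.5·(m − 10·p_1 − 15·p_2)/p_1, and x_2* = 15 + 0.5·(…)/p_2.
Discretionary income = 247 − 10·9.9 − 15·7.5 = 35.5; x_1* = 10 + 0.5·35.5/9.9 = 11.7929; x_2* = 15 + 0.5·35.5/7.5 = 17.3667.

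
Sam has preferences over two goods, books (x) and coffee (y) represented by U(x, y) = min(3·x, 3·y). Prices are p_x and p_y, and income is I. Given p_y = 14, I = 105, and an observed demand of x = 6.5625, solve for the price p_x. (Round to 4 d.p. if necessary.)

Leontief preferences: the optimum is at the kink where x/3 = y/3, i.e. y = x.
Budget: p_x·x + p_y·x = I, so (3·p_x + 3·p_y)·x = 3·I.
Demand: x*(p_x,p_y,I) = 3·I/(3·p_x + 3·p_y), y* = 3·I/(3·p_x + 3·p_y).
Set x* = 6.5625 in the demand function and solve for p_x: p_x = 2.

p_x = 2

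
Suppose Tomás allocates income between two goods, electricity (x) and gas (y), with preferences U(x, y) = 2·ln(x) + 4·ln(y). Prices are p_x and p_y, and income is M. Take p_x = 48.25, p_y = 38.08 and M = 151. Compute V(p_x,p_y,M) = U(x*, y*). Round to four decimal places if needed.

V = 3.973

MU_x/MU_y = (2·y)/(4·x); tangency sets this equal to p_x/p_y.
Rearranging, p_y·y = 2·p_x·x. Substituting into the budget gives p_x·x·(1 + 2) = M.
Demand: x*(p_x,p_y,M) = 1/3·M/p_x and y* = 2/3·M/p_y.
At p_x=48.25, p_y=38.08, M=151: x* = 1/3·151/48.25 = 1.0432, y* = 2.6436.
Utility at the optimum: U(1.0432, 2.6436) = 3.973.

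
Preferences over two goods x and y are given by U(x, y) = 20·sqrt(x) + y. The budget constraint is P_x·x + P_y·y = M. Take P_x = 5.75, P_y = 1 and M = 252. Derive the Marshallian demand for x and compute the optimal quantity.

x* = 3.0246

Thus x* = (10·P_y/P_x)² — independent of M — with the rest of income spent on y.
Plugging in: x* = (10·1/5.75)² = 3.0246.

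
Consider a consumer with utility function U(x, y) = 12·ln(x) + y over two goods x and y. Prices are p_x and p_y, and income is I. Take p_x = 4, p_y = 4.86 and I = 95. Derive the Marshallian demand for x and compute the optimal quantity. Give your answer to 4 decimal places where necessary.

Set MRS = p_x/p_y: (12/x)/1 = p_x/p_y.
So x*(p_x,p_y) = 12·p_y/p_x, independent of income; and y* = (I − 12·p_y)/p_y.
At the given prices: x* = 12·4.86/4 = 14.58.

x* = 14.58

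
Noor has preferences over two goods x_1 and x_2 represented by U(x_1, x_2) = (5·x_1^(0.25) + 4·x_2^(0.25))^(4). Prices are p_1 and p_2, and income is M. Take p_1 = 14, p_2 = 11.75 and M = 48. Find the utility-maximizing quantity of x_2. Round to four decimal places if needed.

x_2* = 1.7995

MU_x_1 ∝ 5·x_1^(-0.75), MU_x_2 ∝ 4·x_2^(-0.75), so MRS = (5/4)·(x_2/x_1)^(0.75) = p_1/p_2.
Hence x_2/x_1 = ((4/5)·p_1/p_2)^(1/(0.75)), i.e. raised to the 4/3 power.
Substitute x_2 = (x_2/x_1)·x_1 into the budget: x_1* = M/(p_1 + p_2·(x_2/x_1)).
Numerically x_2/x_1 = 0.938081, so x_1* = 48/(14 + 11.75·0.938081) = 1.9183 and x_2* = 0.938081·1.9183 = 1.7995.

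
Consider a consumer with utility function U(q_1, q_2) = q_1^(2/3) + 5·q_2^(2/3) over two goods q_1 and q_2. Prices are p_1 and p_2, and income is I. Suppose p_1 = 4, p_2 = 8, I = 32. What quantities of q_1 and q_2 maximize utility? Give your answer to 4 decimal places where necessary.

q_1* = 0.2481, q_2* = 3.876

MRS = MU_q_1/MU_q_2 = (1/5)·(q_2/q_1)^(1/3). Set equal to p_1/p_2.
Solve for the ratio: q_2/q_1 = [5·p_1/p_2]^(3).
Substitute q_2 = (q_2/q_1)·q_1 into the budget: q_1* = I/(p_1 + p_2·(q_2/q_1)).
Numerically q_2/q_1 = 15.625, so q_1* = 32/(4 + 8·15.625) = 0.2481 and q_2* = 15.625·0.2481 = 3.876.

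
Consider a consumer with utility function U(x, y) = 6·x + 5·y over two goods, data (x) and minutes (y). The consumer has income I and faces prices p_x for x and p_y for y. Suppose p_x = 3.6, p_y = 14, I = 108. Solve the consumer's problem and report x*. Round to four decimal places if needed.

Linear utility — the consumer picks whichever good has higher MU/price: 6/3.6 = 1.6667 vs 5/14 = 0.3571.
x gives more utility per dollar, so spend all income on x: x* = I/p_x, y* = 0.
Numerically: x* = 30, y* = 0.

x* = 30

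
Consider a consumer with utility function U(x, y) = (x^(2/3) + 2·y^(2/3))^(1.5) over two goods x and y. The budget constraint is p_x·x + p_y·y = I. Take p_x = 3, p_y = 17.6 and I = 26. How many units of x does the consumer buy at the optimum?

x* = 7.0321

Numerically y/x = 0.03962, so x* = 26/(3 + 17.6·0.03962) = 7.0321.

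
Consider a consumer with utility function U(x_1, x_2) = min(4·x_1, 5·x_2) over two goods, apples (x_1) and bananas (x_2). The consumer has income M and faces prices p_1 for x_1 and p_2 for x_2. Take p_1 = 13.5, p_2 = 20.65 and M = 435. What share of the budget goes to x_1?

Demand: x_1*(p_1,p_2,M) = 5·M/(5·p_1 + 4·p_2), x_2* = 4·M/(5·p_1 + 4·p_2).
Here 5·13.5 + 4·20.65 = 150.1, giving x_1* = 14.4903 and x_2* = 11.5923.
Expenditure on x_1: 13.5·14.4903 = 195.6196; share = 0.4497.

share on x_1 = 0.4497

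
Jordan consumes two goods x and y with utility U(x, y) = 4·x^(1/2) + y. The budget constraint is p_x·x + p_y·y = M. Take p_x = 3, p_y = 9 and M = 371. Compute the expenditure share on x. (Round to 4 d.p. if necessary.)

Thus x* = (2·p_y/p_x)² — independent of M — with the rest of income spent on y.
Plugging in: x* = (2·9/3)² = 36, y* = 29.2222.
Expenditure on x: 3·36 = 108; share = 0.2911.

share on x = 0.2911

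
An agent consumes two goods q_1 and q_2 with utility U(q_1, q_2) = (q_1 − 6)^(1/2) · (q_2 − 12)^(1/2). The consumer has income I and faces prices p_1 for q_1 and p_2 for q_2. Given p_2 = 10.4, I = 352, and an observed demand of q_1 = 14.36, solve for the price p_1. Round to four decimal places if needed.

p_1 = 10

Let q_1' = q_1−6, q_2' = q_2−12. MRS = q_2'/q_1' = p_1/p_2.
Substituting into the budget: q_1* = 6 + 0.5·(I − 6·p_1 − 12·p_2)/p_1, and q_2* = 12 + 0.5·(…)/p_2.
Set q_1* = 14.36 in the demand function and solve for p_1: p_1 = 10.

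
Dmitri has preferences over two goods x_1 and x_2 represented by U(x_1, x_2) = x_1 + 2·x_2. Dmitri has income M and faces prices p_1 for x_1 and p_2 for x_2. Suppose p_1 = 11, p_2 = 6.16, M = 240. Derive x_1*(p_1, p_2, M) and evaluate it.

x_1* = 0

Perfect substitutes: compare marginal utility per dollar. 1/p_1 vs 2/p_2 → 0.0909 vs 0.3247.
x_2 gives more utility per dollar, so spend all income on x_2: x_2* = M/p_2, x_1* = 0.
Numerically: x_1* = 0, x_2* = 38.961.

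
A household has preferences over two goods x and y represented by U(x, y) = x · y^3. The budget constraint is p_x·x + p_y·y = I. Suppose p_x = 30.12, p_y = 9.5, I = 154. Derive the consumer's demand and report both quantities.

At p_x=30.12, p_y=9.5, I=154: x* = 0.25·154/30.12 = 1.2782, y* = 12.1579.

x* = 1.2782, y* = 12.1579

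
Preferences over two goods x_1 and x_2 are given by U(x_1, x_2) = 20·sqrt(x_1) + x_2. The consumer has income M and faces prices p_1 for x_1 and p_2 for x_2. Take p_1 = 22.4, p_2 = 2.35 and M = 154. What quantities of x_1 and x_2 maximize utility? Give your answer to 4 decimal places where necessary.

Set MRS = p_1/p_2: 10·x_1^(−1/2) = p_1/p_2.
Thus x_1* = (10·p_2/p_1)² — independent of M — with the rest of income spent on x_2.
Plugging in: x_1* = (10·2.35/22.4)² = 1.1006, x_2* = 55.0408.

x_1* = 1.1006, x_2* = 55.0408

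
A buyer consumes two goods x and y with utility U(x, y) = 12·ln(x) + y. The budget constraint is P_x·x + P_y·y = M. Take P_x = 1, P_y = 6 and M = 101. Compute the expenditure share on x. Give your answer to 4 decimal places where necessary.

share on x = 0.7129

So x*(P_x,P_y) = 12·P_y/P_x, independent of income; and y* = (M − 12·P_y)/P_y.
At the given prices: x* = 12·6/1 = 72, and y* = 4.8333.
Expenditure on x: 1·72 = 72; share = 0.7129.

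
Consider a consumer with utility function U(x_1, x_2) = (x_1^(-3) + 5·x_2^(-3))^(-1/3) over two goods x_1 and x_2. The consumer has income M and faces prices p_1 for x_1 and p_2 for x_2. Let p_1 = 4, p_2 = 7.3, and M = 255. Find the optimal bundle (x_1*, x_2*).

MRS = MU_x_1/MU_x_2 = (1/5)·(x_2/x_1)^(4). Set equal to p_1/p_2.
Solve for the ratio: x_2/x_1 = [5·p_1/p_2]^(0.25).
With the ratio pinned down, the budget gives x_1* = M/(p_1 + p_2·(x_2/x_1)) and x_2* = (x_2/x_1)·x_1*.
Numerically x_2/x_1 = 1.28655, so x_1* = 255/(4 + 7.3·1.28655) = 19.0415 and x_2* = 1.28655·19.0415 = 24.4978.

x_1* = 19.0415, x_2* = 24.4978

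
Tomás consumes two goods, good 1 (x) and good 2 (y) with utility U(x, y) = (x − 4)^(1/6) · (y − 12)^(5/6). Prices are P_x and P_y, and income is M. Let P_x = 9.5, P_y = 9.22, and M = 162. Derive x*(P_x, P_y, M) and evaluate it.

This is Cobb-Douglas in (x−4, y−12): tangency gives 1/6·P_y·(y−12) = 5/6·P_x·(x−4).
After buying the subsistence bundle (4, 12), a share 1/6 of the remaining income goes to x: x* = 4 + 1/6·(M − 4P_x − 12P_y)/P_x.
Discretionary income = 162 − 4·9.5 − 12·9.22 = 13.36; x* = 4 + 1/6·13.36/9.5 = 4.2344.

x* = 4.2344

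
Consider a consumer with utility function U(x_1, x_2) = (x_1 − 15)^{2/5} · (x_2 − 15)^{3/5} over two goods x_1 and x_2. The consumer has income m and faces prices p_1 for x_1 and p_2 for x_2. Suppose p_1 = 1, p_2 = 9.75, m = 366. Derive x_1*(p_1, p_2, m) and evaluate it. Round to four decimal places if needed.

x_1* = 96.9

This is Cobb-Douglas in (x_1−15, x_2−15): tangency gives 0.4·p_2·(x_2−15) = 0.6·p_1·(x_1−15).
After buying the subsistence bundle (15, 15), a share 0.4 of the remaining income goes to x_1: x_1* = 15 + 0.4·(m − 15p_1 − 15p_2)/p_1.
Discretionary income = 366 − 15·1 − 15·9.75 = 204.75; x_1* = 15 + 0.4·204.75/1 = 96.9.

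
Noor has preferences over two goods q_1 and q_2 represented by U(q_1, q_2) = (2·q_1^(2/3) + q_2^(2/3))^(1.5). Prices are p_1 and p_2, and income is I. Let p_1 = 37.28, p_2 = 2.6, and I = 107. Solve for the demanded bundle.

q_1* = 0.1075, q_2* = 39.6124

From the CES first-order condition, 2·(q_2/q_1)^(1/3) = p_1/p_2.
Hence q_2/q_1 = ((1/2)·p_1/p_2)^(1/(1/3)), i.e. raised to the 3 power.
Substitute q_2 = (q_2/q_1)·q_1 into the budget: q_1* = I/(p_1 + p_2·(q_2/q_1)).
Numerically q_2/q_1 = 368.48319, so q_1* = 107/(37.28 + 2.6·368.48319) = 0.1075 and q_2* = 368.48319·0.1075 = 39.6124.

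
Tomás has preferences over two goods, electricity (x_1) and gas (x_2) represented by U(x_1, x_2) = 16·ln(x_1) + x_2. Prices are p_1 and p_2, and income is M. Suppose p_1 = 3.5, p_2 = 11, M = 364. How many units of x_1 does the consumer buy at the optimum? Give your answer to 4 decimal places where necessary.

MU_x_1 = 16/x_1, MU_x_2 = 1. Tangency: 16/x_1 = p_1/p_2.
So x_1*(p_1,p_2) = 16·p_2/p_1, independent of income; and x_2* = (M − 16·p_2)/p_2.
At the given prices: x_1* = 16·11/3.5 = 50.2857.

x_1* = 50.2857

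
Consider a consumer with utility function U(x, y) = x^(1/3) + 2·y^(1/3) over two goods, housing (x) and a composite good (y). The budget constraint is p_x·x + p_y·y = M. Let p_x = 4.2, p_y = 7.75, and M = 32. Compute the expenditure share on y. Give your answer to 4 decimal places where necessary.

share on y = 0.6756

MU_x ∝ x^(-2/3), MU_y ∝ 2·y^(-2/3), so MRS = (1/2)·(y/x)^(2/3) = p_x/p_y.
Hence y/x = (2·p_x/p_y)^(1/(2/3)), i.e. raised to the 1.5 power.
Substitute y = (y/x)·x into the budget: x* = M/(p_x + p_y·(y/x)).
Numerically y/x = 1.128409, so x* = 32/(4.2 + 7.75·1.128409) = 2.472 and y* = 1.128409·2.472 = 2.7894.
Expenditure on y: 7.75·2.7894 = 21.6177; share = 0.6756.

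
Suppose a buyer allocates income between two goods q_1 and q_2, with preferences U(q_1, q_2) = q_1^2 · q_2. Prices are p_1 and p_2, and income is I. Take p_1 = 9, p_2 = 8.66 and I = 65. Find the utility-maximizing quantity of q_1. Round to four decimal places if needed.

At p_1=9, p_2=8.66, I=65: q_1* = 2/3·65/9 = 4.8148.

q_1* = 4.8148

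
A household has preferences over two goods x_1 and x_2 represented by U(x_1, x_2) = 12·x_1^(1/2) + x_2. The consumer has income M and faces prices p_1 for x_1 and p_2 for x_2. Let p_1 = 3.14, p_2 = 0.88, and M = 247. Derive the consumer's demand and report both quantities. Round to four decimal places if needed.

x_1* = 2.8275, x_2* = 270.5926

Utility is quasi-linear in x_2; the FOC for x_1 is 6/√x_1 = p_1/p_2.
Thus x_1* = (6·p_2/p_1)² — independent of M — with the rest of income spent on x_2.
Plugging in: x_1* = (6·0.88/3.14)² = 2.8275, x_2* = 270.5926.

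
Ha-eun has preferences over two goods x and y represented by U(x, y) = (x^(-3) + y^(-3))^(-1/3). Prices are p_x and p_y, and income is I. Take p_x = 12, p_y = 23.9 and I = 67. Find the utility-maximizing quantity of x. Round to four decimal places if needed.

x* = 2.086

From the CES first-order condition, (y/x)^(4) = p_x/p_y.
Hence y/x = (p_x/p_y)^(1/(4)), i.e. raised to the 0.25 power.
Substitute y = (y/x)·x into the budget: x* = I/(p_x + p_y·(y/x)).
Numerically y/x = 0.841775, so x* = 67/(12 + 23.9·0.841775) = 2.086.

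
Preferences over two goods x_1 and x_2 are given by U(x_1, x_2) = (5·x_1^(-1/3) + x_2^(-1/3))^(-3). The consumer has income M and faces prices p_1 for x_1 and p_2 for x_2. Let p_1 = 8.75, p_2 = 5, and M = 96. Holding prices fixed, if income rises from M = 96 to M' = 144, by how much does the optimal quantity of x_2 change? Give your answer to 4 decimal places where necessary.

Δx_2* = 1.9811

From the CES first-order condition, 5·(x_2/x_1)^(4/3) = p_1/p_2.
Hence x_2/x_1 = ((1/5)·p_1/p_2)^(1/(4/3)), i.e. raised to the 0.75 power.
With the ratio pinned down, the budget gives x_1* = M/(p_1 + p_2·(x_2/x_1)) and x_2* = (x_2/x_1)·x_1*.
Numerically x_2/x_1 = 0.455042, so x_1* = 96/(8.75 + 5·0.455042) = 8.7073 and x_2* = 0.455042·8.7073 = 3.9622.
At M' = 144: x_2* = 5.9433. Change: 5.9433 − 3.9622 = 1.9811.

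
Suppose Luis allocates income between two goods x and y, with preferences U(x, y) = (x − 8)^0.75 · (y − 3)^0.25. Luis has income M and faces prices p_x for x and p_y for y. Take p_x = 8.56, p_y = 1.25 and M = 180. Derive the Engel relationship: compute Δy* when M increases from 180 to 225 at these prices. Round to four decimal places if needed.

Δy* = 9

This is Cobb-Douglas in (x−8, y−3): tangency gives 0.75·p_y·(y−3) = 0.25·p_x·(x−8).
Substituting into the budget: x* = 8 + 0.75·(M − 8·p_x − 3·p_y)/p_x, and y* = 3 + 0.25·(…)/p_y.
Discretionary income = 180 − 8·8.56 − 3·1.25 = 107.77; y* = 3 + 0.25·107.77/1.25 = 24.554.
At M' = 225: y* = 33.554. Change: 33.554 − 24.554 = 9.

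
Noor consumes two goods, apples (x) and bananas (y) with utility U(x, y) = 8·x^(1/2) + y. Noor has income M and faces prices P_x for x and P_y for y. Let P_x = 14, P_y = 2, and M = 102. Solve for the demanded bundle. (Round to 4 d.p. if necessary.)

Set MRS = P_x/P_y: 4·x^(−1/2) = P_x/P_y.
Thus x* = (4·P_y/P_x)² — independent of M — with the rest of income spent on y.
Plugging in: x* = (4·2/14)² = 0.3265, y* = 48.7143.

x* = 0.3265, y* = 48.7143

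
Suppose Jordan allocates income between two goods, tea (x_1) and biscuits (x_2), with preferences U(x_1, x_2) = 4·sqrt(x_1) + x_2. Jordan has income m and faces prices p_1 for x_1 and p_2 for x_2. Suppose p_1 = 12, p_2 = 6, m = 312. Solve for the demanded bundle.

x_1* = 1, x_2* = 50

MU_x_1 = 2/√x_1, MU_x_2 = 1. Tangency: 2/√x_1 = p_1/p_2.
Thus x_1* = (2·p_2/p_1)² — independent of m — with the rest of income spent on x_2.
Plugging in: x_1* = (2·6/12)² = 1, x_2* = 50.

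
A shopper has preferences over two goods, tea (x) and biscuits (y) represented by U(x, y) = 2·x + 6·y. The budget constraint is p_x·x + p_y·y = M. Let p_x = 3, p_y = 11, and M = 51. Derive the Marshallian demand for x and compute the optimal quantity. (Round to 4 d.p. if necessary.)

Perfect substitutes: compare marginal utility per dollar. 2/p_x vs 6/p_y → 0.6667 vs 0.5455.
x gives more utility per dollar, so spend all income on x: x* = M/p_x, y* = 0.
Numerically: x* = 17, y* = 0.

x* = 17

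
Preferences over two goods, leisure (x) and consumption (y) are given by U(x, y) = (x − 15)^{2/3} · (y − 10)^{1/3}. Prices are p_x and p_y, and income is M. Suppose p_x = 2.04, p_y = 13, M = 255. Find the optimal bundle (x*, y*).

x* = 45.8497, y* = 12.4205

This is Cobb-Douglas in (x−15, y−10): tangency gives 2/3·p_y·(y−10) = 1/3·p_x·(x−15).
Substituting into the budget: x* = 15 + 2/3·(M − 15·p_x − 10·p_y)/p_x, and y* = 10 + 1/3·(…)/p_y.
Discretionary income = 255 − 15·2.04 − 10·13 = 94.4; x* = 15 + 2/3·94.4/2.04 = 45.8497; y* = 10 + 1/3·94.4/13 = 12.4205.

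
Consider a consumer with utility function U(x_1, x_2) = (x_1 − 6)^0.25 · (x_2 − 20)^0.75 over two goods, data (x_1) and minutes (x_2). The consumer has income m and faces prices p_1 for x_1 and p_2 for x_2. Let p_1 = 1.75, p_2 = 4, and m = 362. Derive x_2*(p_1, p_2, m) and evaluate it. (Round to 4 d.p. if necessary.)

x_2* = 70.9062

Let x_1' = x_1−6, x_2' = x_2−20. MRS = (1/3)·x_2'/x_1' = p_1/p_2.
Substituting into the budget: x_1* = 6 + 0.25·(m − 6·p_1 − 20·p_2)/p_1, and x_2* = 20 + 0.75·(…)/p_2.
Discretionary income = 362 − 6·1.75 − 20·4 = 271.5; x_2* = 20 + 0.75·271.5/4 = 70.9062.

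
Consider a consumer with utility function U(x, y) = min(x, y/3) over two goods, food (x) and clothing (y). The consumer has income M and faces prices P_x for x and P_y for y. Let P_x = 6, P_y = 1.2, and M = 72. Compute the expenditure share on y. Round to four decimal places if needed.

Leontief preferences: the optimum is at the kink where x/1 = y/3, i.e. y = 3·x.
Budget: P_x·x + P_y·3·x = M, so (P_x + 3·P_y)·x = M.
Demand: x*(P_x,P_y,M) = M/(P_x + 3·P_y), y* = 3·M/(P_x + 3·P_y).
Here 6 + 3·1.2 = 9.6, giving x* = 7.5 and y* = 22.5.
Expenditure on y: 1.2·22.5 = 27; share = 0.375.

share on y = 0.375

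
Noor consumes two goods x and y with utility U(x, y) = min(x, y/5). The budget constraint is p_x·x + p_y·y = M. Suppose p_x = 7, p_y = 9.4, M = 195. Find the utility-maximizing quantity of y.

y* = 18.0556

Demand: x*(p_x,p_y,M) = M/(p_x + 5·p_y), y* = 5·M/(p_x + 5·p_y).
Here 7 + 5·9.4 = 54, giving y* = 18.0556.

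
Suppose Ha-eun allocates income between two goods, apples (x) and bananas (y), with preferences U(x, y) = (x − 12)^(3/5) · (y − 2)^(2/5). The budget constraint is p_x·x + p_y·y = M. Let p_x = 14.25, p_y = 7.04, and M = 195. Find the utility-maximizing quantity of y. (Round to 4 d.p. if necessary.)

Substituting into the budget: x* = 12 + 0.6·(M − 12·p_x − 2·p_y)/p_x, and y* = 2 + 0.4·(…)/p_y.
Discretionary income = 195 − 12·14.25 − 2·7.04 = 9.92; y* = 2 + 0.4·9.92/7.04 = 2.5636.

y* = 2.5636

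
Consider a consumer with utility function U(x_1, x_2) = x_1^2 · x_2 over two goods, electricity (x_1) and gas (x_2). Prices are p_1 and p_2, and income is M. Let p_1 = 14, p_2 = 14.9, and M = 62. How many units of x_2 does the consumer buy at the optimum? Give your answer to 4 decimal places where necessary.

x_2* = 1.387

MU_x_1/MU_x_2 = (2·x_2)/(x_1); tangency sets this equal to p_1/p_2.
So 2·p_2·x_2 = p_1·x_1; combined with the budget, a share 2/3 of income goes to x_1.
Demand: x_1*(p_1,p_2,M) = 2/3·M/p_1 and x_2* = 1/3·M/p_2.
At p_1=14, p_2=14.9, M=62: x_2* = 1/3·62/14.9 = 1.387.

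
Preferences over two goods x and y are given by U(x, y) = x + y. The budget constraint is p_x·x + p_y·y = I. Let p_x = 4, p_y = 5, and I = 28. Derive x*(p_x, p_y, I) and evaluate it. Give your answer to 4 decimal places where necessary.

x* = 7

Perfect substitutes: compare marginal utility per dollar. 1/p_x vs 1/p_y → 0.25 vs 0.2.
x gives more utility per dollar, so spend all income on x: x* = I/p_x, y* = 0.
Numerically: x* = 7, y* = 0.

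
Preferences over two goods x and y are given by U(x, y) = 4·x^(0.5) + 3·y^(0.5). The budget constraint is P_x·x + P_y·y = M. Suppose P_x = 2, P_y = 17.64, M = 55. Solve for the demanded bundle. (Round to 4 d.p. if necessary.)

x* = 25.8513, y* = 0.1869

MU_x ∝ 4·x^(-0.5), MU_y ∝ 3·y^(-0.5), so MRS = (4/3)·(y/x)^(0.5) = P_x/P_y.
Hence y/x = ((3/4)·P_x/P_y)^(1/(0.5)), i.e. raised to the 2 power.
With the ratio pinned down, the budget gives x* = M/(P_x + P_y·(y/x)) and y* = (y/x)·x*.
Numerically y/x = 0.007231, so x* = 55/(2 + 17.64·0.007231) = 25.8513 and y* = 0.007231·25.8513 = 0.1869.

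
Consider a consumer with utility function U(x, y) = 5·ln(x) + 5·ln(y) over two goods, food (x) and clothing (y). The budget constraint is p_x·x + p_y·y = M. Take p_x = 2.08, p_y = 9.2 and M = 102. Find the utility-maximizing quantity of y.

The MRS is y/x. Set MRS = p_x/p_y.
Rearranging, p_y·y = p_x·x. Substituting into the budget gives p_x·x·(1 + 1) = M.
Demand: x*(p_x,p_y,M) = 0.5·M/p_x and y* = 0.5·M/p_y.
At p_x=2.08, p_y=9.2, M=102: y* = 0.5·102/9.2 = 5.5435.

y* = 5.5435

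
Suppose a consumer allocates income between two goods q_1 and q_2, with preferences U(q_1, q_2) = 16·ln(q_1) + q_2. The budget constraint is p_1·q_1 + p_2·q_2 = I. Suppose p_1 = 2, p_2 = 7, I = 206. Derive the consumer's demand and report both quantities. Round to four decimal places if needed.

Set MRS = p_1/p_2: (16/q_1)/1 = p_1/p_2.
So q_1*(p_1,p_2) = 16·p_2/p_1, independent of income; and q_2* = (I − 16·p_2)/p_2.
At the given prices: q_1* = 16·7/2 = 56, and q_2* = 13.4286.

q_1* = 56, q_2* = 13.4286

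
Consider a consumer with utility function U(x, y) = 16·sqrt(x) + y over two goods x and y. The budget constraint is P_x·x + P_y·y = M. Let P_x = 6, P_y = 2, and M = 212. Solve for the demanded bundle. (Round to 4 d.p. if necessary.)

x* = 7.1111, y* = 84.6667

MU_x = 8/√x, MU_y = 1. Tangency: 8/√x = P_x/P_y.
Solve: √x = 8·P_y/P_x, so x*(P_x,P_y) = (8·P_y/P_x)², and y* = (M − P_x·x*)/P_y.
Plugging in: x* = (8·2/6)² = 7.1111, y* = 84.6667.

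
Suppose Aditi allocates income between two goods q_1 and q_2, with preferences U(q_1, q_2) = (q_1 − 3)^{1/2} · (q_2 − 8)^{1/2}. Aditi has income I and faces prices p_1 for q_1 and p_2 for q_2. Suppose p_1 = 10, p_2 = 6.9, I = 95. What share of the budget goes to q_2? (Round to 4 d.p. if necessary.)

Discretionary income = 95 − 3·10 − 8·6.9 = 9.8; q_1* = 3 + 0.5·9.8/10 = 3.49; q_2* = 8 + 0.5·9.8/6.9 = 8.7101.
Expenditure on q_2: 6.9·8.7101 = 60.1; share = 0.6326.

share on q_2 = 0.6326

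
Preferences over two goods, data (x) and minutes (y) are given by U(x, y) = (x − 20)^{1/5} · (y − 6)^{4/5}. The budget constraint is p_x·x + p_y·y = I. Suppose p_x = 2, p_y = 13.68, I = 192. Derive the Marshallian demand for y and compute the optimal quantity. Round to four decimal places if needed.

This is Cobb-Douglas in (x−20, y−6): tangency gives 0.2·p_y·(y−6) = 0.8·p_x·(x−20).
After buying the subsistence bundle (20, 6), a share 0.2 of the remaining income goes to x: x* = 20 + 0.2·(I − 20p_x − 6p_y)/p_x.
Discretionary income = 192 − 20·2 − 6·13.68 = 69.92; y* = 6 + 0.8·69.92/13.68 = 10.0889.

y* = 10.0889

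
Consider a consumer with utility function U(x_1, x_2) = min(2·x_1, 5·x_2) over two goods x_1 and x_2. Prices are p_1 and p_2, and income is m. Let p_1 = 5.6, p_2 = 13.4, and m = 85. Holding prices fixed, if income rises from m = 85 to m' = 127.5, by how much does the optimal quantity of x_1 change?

Demand: x_1*(p_1,p_2,m) = 5·m/(5·p_1 + 2·p_2), x_2* = 2·m/(5·p_1 + 2·p_2).
Here 5·5.6 + 2·13.4 = 54.8, giving x_1* = 7.7555.
At m' = 127.5: x_1* = 11.6332. Change: 11.6332 − 7.7555 = 3.8777.

Δx_1* = 3.8777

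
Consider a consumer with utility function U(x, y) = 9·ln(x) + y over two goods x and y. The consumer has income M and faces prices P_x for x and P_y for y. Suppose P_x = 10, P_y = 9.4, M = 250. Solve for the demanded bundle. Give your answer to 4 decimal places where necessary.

x* = 8.46, y* = 17.5957

At the given prices: x* = 9·9.4/10 = 8.46, and y* = 17.5957.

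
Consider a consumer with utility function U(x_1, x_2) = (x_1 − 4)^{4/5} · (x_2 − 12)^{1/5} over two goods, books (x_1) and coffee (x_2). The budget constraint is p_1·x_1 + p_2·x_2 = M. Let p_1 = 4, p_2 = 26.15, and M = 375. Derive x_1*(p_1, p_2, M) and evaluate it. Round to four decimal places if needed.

x_1* = 13.04

This is Cobb-Douglas in (x_1−4, x_2−12): tangency gives 0.8·p_2·(x_2−12) = 0.2·p_1·(x_1−4).
Substituting into the budget: x_1* = 4 + 0.8·(M − 4·p_1 − 12·p_2)/p_1, and x_2* = 12 + 0.2·(…)/p_2.
Discretionary income = 375 − 4·4 − 12·26.15 = 45.2; x_1* = 4 + 0.8·45.2/4 = 13.04.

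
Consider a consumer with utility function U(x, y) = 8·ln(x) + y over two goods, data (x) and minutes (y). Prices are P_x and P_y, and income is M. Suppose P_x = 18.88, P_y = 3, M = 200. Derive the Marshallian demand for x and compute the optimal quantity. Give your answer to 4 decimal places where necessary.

So x*(P_x,P_y) = 8·P_y/P_x, independent of income; and y* = (M − 8·P_y)/P_y.
At the given prices: x* = 8·3/18.88 = 1.2712.

x* = 1.2712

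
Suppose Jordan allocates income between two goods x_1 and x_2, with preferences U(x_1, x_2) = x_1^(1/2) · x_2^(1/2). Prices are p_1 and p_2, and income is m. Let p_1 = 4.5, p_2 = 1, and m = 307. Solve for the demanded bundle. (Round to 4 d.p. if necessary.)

MU_x_1/MU_x_2 = (0.5·x_2)/(0.5·x_1); tangency sets this equal to p_1/p_2.
So 0.5·p_2·x_2 = 0.5·p_1·x_1; combined with the budget, a share 0.5 of income goes to x_1.
Demand: x_1*(p_1,p_2,m) = 0.5·m/p_1 and x_2* = 0.5·m/p_2.
At p_1=4.5, p_2=1, m=307: x_1* = 0.5·307/4.5 = 34.1111, x_2* = 153.5.

x_1* = 34.1111, x_2* = 153.5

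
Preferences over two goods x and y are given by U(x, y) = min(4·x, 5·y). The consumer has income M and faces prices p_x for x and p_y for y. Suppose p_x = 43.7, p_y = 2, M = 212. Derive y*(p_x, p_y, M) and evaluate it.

y* = 3.7439

Here 5·43.7 + 4·2 = 226.5, giving y* = 3.7439.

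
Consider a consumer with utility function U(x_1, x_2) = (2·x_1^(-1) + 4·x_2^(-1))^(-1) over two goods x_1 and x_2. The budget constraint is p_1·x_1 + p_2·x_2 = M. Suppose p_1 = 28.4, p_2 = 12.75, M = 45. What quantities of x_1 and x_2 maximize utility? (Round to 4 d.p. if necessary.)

x_1* = 0.8136, x_2* = 1.7172

MU_x_1 ∝ 2·x_1^(-2), MU_x_2 ∝ 4·x_2^(-2), so MRS = (1/2)·(x_2/x_1)^(2) = p_1/p_2.
Hence x_2/x_1 = (2·p_1/p_2)^(1/(2)), i.e. raised to the 0.5 power.
With the ratio pinned down, the budget gives x_1* = M/(p_1 + p_2·(x_2/x_1)) and x_2* = (x_2/x_1)·x_1*.
Numerically x_2/x_1 = 2.110664, so x_1* = 45/(28.4 + 12.75·2.110664) = 0.8136 and x_2* = 2.110664·0.8136 = 1.7172.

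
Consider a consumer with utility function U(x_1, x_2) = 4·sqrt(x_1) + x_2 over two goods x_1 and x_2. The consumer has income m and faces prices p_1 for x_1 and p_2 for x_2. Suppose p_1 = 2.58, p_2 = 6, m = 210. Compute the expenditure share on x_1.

Set MRS = p_1/p_2: 2·x_1^(−1/2) = p_1/p_2.
Solve: √x_1 = 2·p_2/p_1, so x_1*(p_1,p_2) = (2·p_2/p_1)², and x_2* = (m − p_1·x_1*)/p_2.
Plugging in: x_1* = (2·6/2.58)² = 21.6333, x_2* = 25.6977.
Expenditure on x_1: 2.58·21.6333 = 55.814; share = 0.2658.

share on x_1 = 0.2658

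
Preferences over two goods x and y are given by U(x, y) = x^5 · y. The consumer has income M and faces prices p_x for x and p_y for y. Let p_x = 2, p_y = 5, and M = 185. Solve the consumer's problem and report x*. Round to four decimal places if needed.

Tangency: MRS = 5·y/x = p_x/p_y.
So 5·p_y·y = p_x·x; combined with the budget, a share 5/6 of income goes to x.
Demand: x*(p_x,p_y,M) = 5/6·M/p_x and y* = 1/6·M/p_y.
At p_x=2, p_y=5, M=185: x* = 5/6·185/2 = 77.0833.

x* = 77.0833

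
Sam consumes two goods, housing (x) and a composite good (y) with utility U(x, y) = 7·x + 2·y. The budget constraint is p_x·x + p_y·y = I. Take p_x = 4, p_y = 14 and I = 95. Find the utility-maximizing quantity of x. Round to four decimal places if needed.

x gives more utility per dollar, so spend all income on x: x* = I/p_x, y* = 0.
Numerically: x* = 23.75, y* = 0.

x* = 23.75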